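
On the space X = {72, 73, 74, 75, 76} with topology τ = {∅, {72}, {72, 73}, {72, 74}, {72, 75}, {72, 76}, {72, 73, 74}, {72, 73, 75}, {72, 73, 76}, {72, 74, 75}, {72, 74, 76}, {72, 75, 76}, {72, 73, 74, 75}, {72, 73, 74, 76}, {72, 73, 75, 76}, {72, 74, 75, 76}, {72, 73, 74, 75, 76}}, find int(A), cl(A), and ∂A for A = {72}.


int(A) = {72}, cl(A) = {72, 73, 74, 75, 76}, ∂A = {73, 74, 75, 76}.

Closed sets in (X, τ) are complements of opens:
  closed(X, τ) = {∅, {73}, {74}, {75}, {76}, {73, 74}, {73, 75}, {73, 76}, {74, 75}, {74, 76}, {75, 76}, {73, 74, 75}, {73, 74, 76}, {73, 75, 76}, {74, 75, 76}, {73, 74, 75, 76}, {72, 73, 74, 75, 76}}.
int(A) = ⋃ {U ∈ τ : U ⊆ A}. Opens contained in A: ∅, {72}.
Taking the union of these: int(A) = {72}.
cl(A) = ⋂ {C closed : A ⊆ C}. Closed sets containing A: {72, 73, 74, 75, 76}.
Intersecting these: cl(A) = {72, 73, 74, 75, 76}.
∂A = cl(A) ∖ int(A) = {72, 73, 74, 75, 76} ∖ {72} = {73, 74, 75, 76}.


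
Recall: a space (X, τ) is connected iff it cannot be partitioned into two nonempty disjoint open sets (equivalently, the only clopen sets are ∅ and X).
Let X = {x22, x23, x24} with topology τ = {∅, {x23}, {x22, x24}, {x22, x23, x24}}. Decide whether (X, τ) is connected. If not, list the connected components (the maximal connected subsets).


(X, τ) is disconnected; components = [{x23}, {x22, x24}].

Find clopen sets (U ∈ τ with X ∖ U ∈ τ):
  U = ∅, X ∖ U = {x22, x23, x24} — both open, so U is clopen.
  U = {x23}, X ∖ U = {x22, x24} — both open, so U is clopen.
  U = {x22, x24}, X ∖ U = {x23} — both open, so U is clopen.
  U = {x22, x23, x24}, X ∖ U = ∅ — both open, so U is clopen.
Nontrivial clopen(s) exist: e.g. {x22, x24}. So (X, τ) is disconnected.
Compute connected components by grouping points that agree on all clopens:
  component: {x23}
  component: {x22, x24}


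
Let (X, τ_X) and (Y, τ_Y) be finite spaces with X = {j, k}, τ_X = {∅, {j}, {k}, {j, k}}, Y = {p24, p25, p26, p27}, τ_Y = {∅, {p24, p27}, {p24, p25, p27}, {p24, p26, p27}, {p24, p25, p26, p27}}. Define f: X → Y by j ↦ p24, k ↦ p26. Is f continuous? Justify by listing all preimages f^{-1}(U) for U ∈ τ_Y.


f IS continuous.

Compute f^{-1}(U) for each U ∈ τ_Y:
  U = ∅: f^{-1}(U) = ∅ ∈ τ_X ✓.
  U = {p24, p27}: f^{-1}(U) = {j} ∈ τ_X ✓.
  U = {p24, p25, p27}: f^{-1}(U) = {j} ∈ τ_X ✓.
  U = {p24, p26, p27}: f^{-1}(U) = {j, k} ∈ τ_X ✓.
  U = {p24, p25, p26, p27}: f^{-1}(U) = {j, k} ∈ τ_X ✓.
Every preimage lies in τ_X, so f IS continuous.


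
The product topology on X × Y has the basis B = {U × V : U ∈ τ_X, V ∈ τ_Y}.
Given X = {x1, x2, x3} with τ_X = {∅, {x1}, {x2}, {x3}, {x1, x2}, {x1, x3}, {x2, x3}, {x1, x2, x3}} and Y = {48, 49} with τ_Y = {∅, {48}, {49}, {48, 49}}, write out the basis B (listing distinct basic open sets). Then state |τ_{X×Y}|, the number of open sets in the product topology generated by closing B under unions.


Basis B = {∅ × ∅, {x1} × {48}, {x1} × {49}, {x2} × {48}, {x2} × {49}, {x3} × {48}, {x3} × {49}, {x1} × {48, 49}, {x1, x2} × {48}, {x1, x3} × {48}, {x1, x2} × {49}, {x1, x3} × {49}, {x2} × {48, 49}, {x2, x3} × {48}, {x2, x3} × {49}, {x3} × {48, 49}, {x1, x2, x3} × {48}, {x1, x2, x3} × {49}, {x1, x2} × {48, 49}, {x1, x3} × {48, 49}, {x2, x3} × {48, 49}, {x1, x2, x3} × {48, 49}}; |τ_{X×Y}| = 64.

Enumerate products U × V with U ∈ τ_X, V ∈ τ_Y (deduplicated):
  ∅ × ∅ = {} (∅)
  {x1} × {48} = {(x1,48)}
  {x1} × {49} = {(x1,49)}
  {x2} × {48} = {(x2,48)}
  {x2} × {49} = {(x2,49)}
  {x3} × {48} = {(x3,48)}
  {x3} × {49} = {(x3,49)}
  {x1} × {48, 49} = {(x1,48), (x1,49)}
  {x1, x2} × {48} = {(x1,48), (x2,48)}
  {x1, x3} × {48} = {(x1,48), (x3,48)}
  {x1, x2} × {49} = {(x1,49), (x2,49)}
  {x1, x3} × {49} = {(x1,49), (x3,49)}
  {x2} × {48, 49} = {(x2,48), (x2,49)}
  {x2, x3} × {48} = {(x2,48), (x3,48)}
  {x2, x3} × {49} = {(x2,49), (x3,49)}
  {x3} × {48, 49} = {(x3,48), (x3,49)}
  {x1, x2, x3} × {48} = {(x1,48), (x2,48), (x3,48)}
  {x1, x2, x3} × {49} = {(x1,49), (x2,49), (x3,49)}
  {x1, x2} × {48, 49} = {(x1,48), (x1,49), (x2,48), (x2,49)}
  {x1, x3} × {48, 49} = {(x1,48), (x1,49), (x3,48), (x3,49)}
  {x2, x3} × {48, 49} = {(x2,48), (x2,49), (x3,48), (x3,49)}
  {x1, x2, x3} × {48, 49} = {(x1,48), (x1,49), (x2,48), (x2,49), (x3,48), (x3,49)}
These 22 distinct sets form the basis B.
Close under arbitrary unions to get τ_{X×Y}; counting gives |τ_{X×Y}| = 64.


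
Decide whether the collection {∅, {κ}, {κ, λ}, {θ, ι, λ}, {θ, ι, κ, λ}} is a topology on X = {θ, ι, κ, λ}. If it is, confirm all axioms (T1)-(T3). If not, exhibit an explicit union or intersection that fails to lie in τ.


τ is NOT a topology on X.

Axiom (T1): ∅ ∈ τ? Yes; X ∈ τ? Yes.
Axiom (T2/T3): check pairwise unions and intersections of members of τ.
Counterexample for (T3): {κ, λ} ∩ {θ, ι, λ} = {λ} ∉ τ. Therefore τ is NOT a topology.


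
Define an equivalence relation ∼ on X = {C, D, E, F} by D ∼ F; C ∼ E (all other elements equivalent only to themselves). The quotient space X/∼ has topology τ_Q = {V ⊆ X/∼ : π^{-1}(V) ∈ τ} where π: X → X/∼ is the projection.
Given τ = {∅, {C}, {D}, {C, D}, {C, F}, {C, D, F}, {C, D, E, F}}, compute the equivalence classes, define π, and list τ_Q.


X/∼ = {[C=E], [D=F]}; |τ_Q| = 2.

Equivalence classes: [C=E], [D=F].
Quotient map π: X → X/∼ sends C ↦ [C=E], D ↦ [D=F], E ↦ [C=E], F ↦ [D=F].
For each subset V ⊆ X/∼, compute π^{-1}(V) ⊆ X and check whether π^{-1}(V) ∈ τ. V is open in τ_Q iff π^{-1}(V) ∈ τ.
  V = {}: π^{-1}(V) = ∅ ∈ τ ✓.
  V = {[C=E]}: π^{-1}(V) = {C, E} ∉ τ ✗.
  V = {[D=F]}: π^{-1}(V) = {D, F} ∉ τ ✗.
  V = {[C=E], [D=F]}: π^{-1}(V) = {C, D, E, F} ∈ τ ✓.
Open sets in the quotient: τ_Q = {{}, {[C=E], [D=F]}} (2 elements).


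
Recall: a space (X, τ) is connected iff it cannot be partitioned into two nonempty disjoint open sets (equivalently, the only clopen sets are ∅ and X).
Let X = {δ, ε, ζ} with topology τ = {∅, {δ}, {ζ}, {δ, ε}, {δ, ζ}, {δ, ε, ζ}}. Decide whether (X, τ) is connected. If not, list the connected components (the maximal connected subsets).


(X, τ) is disconnected; components = [{ζ}, {δ, ε}].

Find clopen sets (U ∈ τ with X ∖ U ∈ τ):
  U = ∅, X ∖ U = {δ, ε, ζ} — both open, so U is clopen.
  U = {ζ}, X ∖ U = {δ, ε} — both open, so U is clopen.
  U = {δ, ε}, X ∖ U = {ζ} — both open, so U is clopen.
  U = {δ, ε, ζ}, X ∖ U = ∅ — both open, so U is clopen.
Nontrivial clopen(s) exist: e.g. {δ, ε}. So (X, τ) is disconnected.
Compute connected components by grouping points that agree on all clopens:
  component: {ζ}
  component: {δ, ε}


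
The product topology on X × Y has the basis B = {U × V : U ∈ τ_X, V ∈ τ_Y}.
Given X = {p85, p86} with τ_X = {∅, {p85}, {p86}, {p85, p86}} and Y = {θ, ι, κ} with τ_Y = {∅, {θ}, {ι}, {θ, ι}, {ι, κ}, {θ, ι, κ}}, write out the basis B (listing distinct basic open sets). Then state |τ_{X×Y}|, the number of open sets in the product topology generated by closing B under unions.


Basis B = {∅ × ∅, {p85} × {θ}, {p85} × {ι}, {p86} × {θ}, {p86} × {ι}, {p85} × {θ, ι}, {p85, p86} × {θ}, {p85} × {ι, κ}, {p85, p86} × {ι}, {p86} × {θ, ι}, {p86} × {ι, κ}, {p85} × {θ, ι, κ}, {p86} × {θ, ι, κ}, {p85, p86} × {θ, ι}, {p85, p86} × {ι, κ}, {p85, p86} × {θ, ι, κ}}; |τ_{X×Y}| = 36.

Enumerate products U × V with U ∈ τ_X, V ∈ τ_Y (deduplicated):
  ∅ × ∅ = {} (∅)
  {p85} × {θ} = {(p85,θ)}
  {p85} × {ι} = {(p85,ι)}
  {p86} × {θ} = {(p86,θ)}
  {p86} × {ι} = {(p86,ι)}
  {p85} × {θ, ι} = {(p85,θ), (p85,ι)}
  {p85, p86} × {θ} = {(p85,θ), (p86,θ)}
  {p85} × {ι, κ} = {(p85,ι), (p85,κ)}
  {p85, p86} × {ι} = {(p85,ι), (p86,ι)}
  {p86} × {θ, ι} = {(p86,θ), (p86,ι)}
  {p86} × {ι, κ} = {(p86,ι), (p86,κ)}
  {p85} × {θ, ι, κ} = {(p85,θ), (p85,ι), (p85,κ)}
  {p86} × {θ, ι, κ} = {(p86,θ), (p86,ι), (p86,κ)}
  {p85, p86} × {θ, ι} = {(p85,θ), (p85,ι), (p86,θ), (p86,ι)}
  {p85, p86} × {ι, κ} = {(p85,ι), (p85,κ), (p86,ι), (p86,κ)}
  {p85, p86} × {θ, ι, κ} = {(p85,θ), (p85,ι), (p85,κ), (p86,θ), (p86,ι), (p86,κ)}
These 16 distinct sets form the basis B.
Close under arbitrary unions to get τ_{X×Y}; counting gives |τ_{X×Y}| = 36.


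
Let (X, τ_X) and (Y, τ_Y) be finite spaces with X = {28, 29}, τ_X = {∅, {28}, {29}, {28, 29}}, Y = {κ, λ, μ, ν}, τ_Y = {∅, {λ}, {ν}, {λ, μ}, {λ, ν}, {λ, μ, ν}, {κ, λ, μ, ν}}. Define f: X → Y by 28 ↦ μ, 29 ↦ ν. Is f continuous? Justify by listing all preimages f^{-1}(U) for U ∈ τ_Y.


f IS continuous.

Compute f^{-1}(U) for each U ∈ τ_Y:
  U = ∅: f^{-1}(U) = ∅ ∈ τ_X ✓.
  U = {λ}: f^{-1}(U) = ∅ ∈ τ_X ✓.
  U = {ν}: f^{-1}(U) = {29} ∈ τ_X ✓.
  U = {λ, μ}: f^{-1}(U) = {28} ∈ τ_X ✓.
  U = {λ, ν}: f^{-1}(U) = {29} ∈ τ_X ✓.
  U = {λ, μ, ν}: f^{-1}(U) = {28, 29} ∈ τ_X ✓.
  U = {κ, λ, μ, ν}: f^{-1}(U) = {28, 29} ∈ τ_X ✓.
Every preimage lies in τ_X, so f IS continuous.


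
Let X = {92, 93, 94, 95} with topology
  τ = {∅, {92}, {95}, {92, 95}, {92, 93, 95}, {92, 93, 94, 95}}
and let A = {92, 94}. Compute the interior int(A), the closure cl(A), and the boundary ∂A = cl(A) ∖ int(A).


int(A) = {92}, cl(A) = {92, 93, 94}, ∂A = {93, 94}.

Closed sets in (X, τ) are complements of opens:
  closed(X, τ) = {∅, {94}, {93, 94}, {92, 93, 94}, {93, 94, 95}, {92, 93, 94, 95}}.
int(A) = ⋃ {U ∈ τ : U ⊆ A}. Opens contained in A: ∅, {92}.
Taking the union of these: int(A) = {92}.
cl(A) = ⋂ {C closed : A ⊆ C}. Closed sets containing A: {92, 93, 94}, {92, 93, 94, 95}.
Intersecting these: cl(A) = {92, 93, 94}.
∂A = cl(A) ∖ int(A) = {92, 93, 94} ∖ {92} = {93, 94}.


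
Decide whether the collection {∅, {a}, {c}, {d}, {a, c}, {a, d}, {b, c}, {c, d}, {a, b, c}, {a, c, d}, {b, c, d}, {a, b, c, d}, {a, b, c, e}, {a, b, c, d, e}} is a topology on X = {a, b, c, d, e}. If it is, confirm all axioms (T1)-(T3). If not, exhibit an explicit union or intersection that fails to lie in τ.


τ IS a topology on X.

Axiom (T1): ∅ ∈ τ? Yes; X ∈ τ? Yes.
Axiom (T2/T3): check pairwise unions and intersections of members of τ.
All pairwise intersections and unions checked — each lies in τ. Therefore τ satisfies (T1), (T2), (T3): it IS a topology on X.


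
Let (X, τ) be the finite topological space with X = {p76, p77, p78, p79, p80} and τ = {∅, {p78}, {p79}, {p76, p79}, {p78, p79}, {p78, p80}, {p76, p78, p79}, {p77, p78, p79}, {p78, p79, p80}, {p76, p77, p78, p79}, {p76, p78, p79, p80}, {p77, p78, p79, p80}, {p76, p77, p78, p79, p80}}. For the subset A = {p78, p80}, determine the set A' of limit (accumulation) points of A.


A' = {p77, p80}

For each x ∈ X, list the open sets U ∈ τ with x ∈ U, then check whether U ∩ (A ∖ {x}) ≠ ∅ for every such U.
  x = p76: open {p76, p79} ∋ x has {p76, p79} ∩ (A ∖ {p76}) = ∅, so x is NOT a limit point.
  x = p77: opens ∋ x are {p77, p78, p79}, {p76, p77, p78, p79}, {p77, p78, p79, p80}, {p76, p77, p78, p79, p80}; each meets A ∖ {p77}, so x IS a limit point.
  x = p78: open {p78} ∋ x has {p78} ∩ (A ∖ {p78}) = ∅, so x is NOT a limit point.
  x = p79: open {p79} ∋ x has {p79} ∩ (A ∖ {p79}) = ∅, so x is NOT a limit point.
  x = p80: opens ∋ x are {p78, p80}, {p78, p79, p80}, {p76, p78, p79, p80}, {p77, p78, p79, p80}, {p76, p77, p78, p79, p80}; each meets A ∖ {p80}, so x IS a limit point.
Collecting: A' = {p77, p80}.


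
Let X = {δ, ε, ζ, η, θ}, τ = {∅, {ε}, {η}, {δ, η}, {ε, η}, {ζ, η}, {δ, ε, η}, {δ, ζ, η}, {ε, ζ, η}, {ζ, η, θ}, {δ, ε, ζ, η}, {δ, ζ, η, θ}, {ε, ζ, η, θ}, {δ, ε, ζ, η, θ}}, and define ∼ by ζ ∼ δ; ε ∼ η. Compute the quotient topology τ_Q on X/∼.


X/∼ = {[δ=ζ], [ε=η], [θ]}; |τ_Q| = 4.

Equivalence classes: [δ=ζ], [ε=η], [θ].
Quotient map π: X → X/∼ sends δ ↦ [δ=ζ], ε ↦ [ε=η], ζ ↦ [δ=ζ], η ↦ [ε=η], θ ↦ [θ].
For each subset V ⊆ X/∼, compute π^{-1}(V) ⊆ X and check whether π^{-1}(V) ∈ τ. V is open in τ_Q iff π^{-1}(V) ∈ τ.
  V = {}: π^{-1}(V) = ∅ ∈ τ ✓.
  V = {[δ=ζ]}: π^{-1}(V) = {δ, ζ} ∉ τ ✗.
  V = {[ε=η]}: π^{-1}(V) = {ε, η} ∈ τ ✓.
  V = {[δ=ζ], [ε=η]}: π^{-1}(V) = {δ, ε, ζ, η} ∈ τ ✓.
  V = {[θ]}: π^{-1}(V) = {θ} ∉ τ ✗.
  V = {[δ=ζ], [θ]}: π^{-1}(V) = {δ, ζ, θ} ∉ τ ✗.
  V = {[ε=η], [θ]}: π^{-1}(V) = {ε, η, θ} ∉ τ ✗.
  V = {[δ=ζ], [ε=η], [θ]}: π^{-1}(V) = {δ, ε, ζ, η, θ} ∈ τ ✓.
Open sets in the quotient: τ_Q = {{}, {[ε=η]}, {[δ=ζ], [ε=η]}, {[δ=ζ], [ε=η], [θ]}} (4 elements).


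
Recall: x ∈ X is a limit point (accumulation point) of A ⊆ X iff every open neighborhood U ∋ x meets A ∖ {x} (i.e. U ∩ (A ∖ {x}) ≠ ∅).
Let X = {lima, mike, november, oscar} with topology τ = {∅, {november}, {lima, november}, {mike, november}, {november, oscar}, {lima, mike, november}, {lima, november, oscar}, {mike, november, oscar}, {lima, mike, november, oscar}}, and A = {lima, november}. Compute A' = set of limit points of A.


A' = {lima, mike, oscar}

For each x ∈ X, list the open sets U ∈ τ with x ∈ U, then check whether U ∩ (A ∖ {x}) ≠ ∅ for every such U.
  x = lima: opens ∋ x are {lima, november}, {lima, mike, november}, {lima, november, oscar}, {lima, mike, november, oscar}; each meets A ∖ {lima}, so x IS a limit point.
  x = mike: opens ∋ x are {mike, november}, {lima, mike, november}, {mike, november, oscar}, {lima, mike, november, oscar}; each meets A ∖ {mike}, so x IS a limit point.
  x = november: open {november} ∋ x has {november} ∩ (A ∖ {november}) = ∅, so x is NOT a limit point.
  x = oscar: opens ∋ x are {november, oscar}, {lima, november, oscar}, {mike, november, oscar}, {lima, mike, november, oscar}; each meets A ∖ {oscar}, so x IS a limit point.
Collecting: A' = {lima, mike, oscar}.


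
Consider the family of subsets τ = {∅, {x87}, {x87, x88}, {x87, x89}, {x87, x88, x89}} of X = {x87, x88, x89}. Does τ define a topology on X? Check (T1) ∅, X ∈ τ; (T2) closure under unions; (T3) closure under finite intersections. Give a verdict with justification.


τ IS a topology on X.

Axiom (T1): ∅ ∈ τ? Yes; X ∈ τ? Yes.
Axiom (T2/T3): check pairwise unions and intersections of members of τ.
All pairwise intersections and unions checked — each lies in τ. Therefore τ satisfies (T1), (T2), (T3): it IS a topology on X.


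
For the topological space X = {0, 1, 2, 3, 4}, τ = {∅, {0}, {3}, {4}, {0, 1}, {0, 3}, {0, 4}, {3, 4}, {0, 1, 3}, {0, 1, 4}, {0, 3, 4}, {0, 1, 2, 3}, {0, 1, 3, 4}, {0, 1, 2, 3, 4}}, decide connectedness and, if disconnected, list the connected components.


(X, τ) is disconnected; components = [{4}, {0, 1, 2, 3}].

Find clopen sets (U ∈ τ with X ∖ U ∈ τ):
  U = ∅, X ∖ U = {0, 1, 2, 3, 4} — both open, so U is clopen.
  U = {4}, X ∖ U = {0, 1, 2, 3} — both open, so U is clopen.
  U = {0, 1, 2, 3}, X ∖ U = {4} — both open, so U is clopen.
  U = {0, 1, 2, 3, 4}, X ∖ U = ∅ — both open, so U is clopen.
Nontrivial clopen(s) exist: e.g. {0, 1, 2, 3}. So (X, τ) is disconnected.
Compute connected components by grouping points that agree on all clopens:
  component: {4}
  component: {0, 1, 2, 3}


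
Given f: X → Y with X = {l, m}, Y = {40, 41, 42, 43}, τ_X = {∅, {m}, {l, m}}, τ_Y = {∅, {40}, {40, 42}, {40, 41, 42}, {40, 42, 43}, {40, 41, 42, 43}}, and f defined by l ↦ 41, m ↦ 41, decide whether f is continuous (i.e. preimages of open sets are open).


f IS continuous.

Compute f^{-1}(U) for each U ∈ τ_Y:
  U = ∅: f^{-1}(U) = ∅ ∈ τ_X ✓.
  U = {40}: f^{-1}(U) = ∅ ∈ τ_X ✓.
  U = {40, 42}: f^{-1}(U) = ∅ ∈ τ_X ✓.
  U = {40, 41, 42}: f^{-1}(U) = {l, m} ∈ τ_X ✓.
  U = {40, 42, 43}: f^{-1}(U) = ∅ ∈ τ_X ✓.
  U = {40, 41, 42, 43}: f^{-1}(U) = {l, m} ∈ τ_X ✓.
Every preimage lies in τ_X, so f IS continuous.


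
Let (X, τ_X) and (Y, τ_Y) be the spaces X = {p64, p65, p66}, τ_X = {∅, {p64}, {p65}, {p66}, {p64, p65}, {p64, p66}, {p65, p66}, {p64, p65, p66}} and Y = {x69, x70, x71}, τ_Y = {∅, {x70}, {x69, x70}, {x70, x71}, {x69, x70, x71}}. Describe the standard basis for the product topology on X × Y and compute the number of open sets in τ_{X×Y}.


Basis B = {∅ × ∅, {p64} × {x70}, {p65} × {x70}, {p66} × {x70}, {p64} × {x69, x70}, {p64} × {x70, x71}, {p64, p65} × {x70}, {p64, p66} × {x70}, {p65} × {x69, x70}, {p65} × {x70, x71}, {p65, p66} × {x70}, {p66} × {x69, x70}, {p66} × {x70, x71}, {p64} × {x69, x70, x71}, {p64, p65, p66} × {x70}, {p65} × {x69, x70, x71}, {p66} × {x69, x70, x71}, {p64, p65} × {x69, x70}, {p64, p66} × {x69, x70}, {p64, p65} × {x70, x71}, {p64, p66} × {x70, x71}, {p65, p66} × {x69, x70}, {p65, p66} × {x70, x71}, {p64, p65} × {x69, x70, x71}, {p64, p66} × {x69, x70, x71}, {p64, p65, p66} × {x69, x70}, {p64, p65, p66} × {x70, x71}, {p65, p66} × {x69, x70, x71}, {p64, p65, p66} × {x69, x70, x71}}; |τ_{X×Y}| = 125.

Enumerate products U × V with U ∈ τ_X, V ∈ τ_Y (deduplicated):
  ∅ × ∅ = {} (∅)
  {p64} × {x70} = {(p64,x70)}
  {p65} × {x70} = {(p65,x70)}
  {p66} × {x70} = {(p66,x70)}
  {p64} × {x69, x70} = {(p64,x69), (p64,x70)}
  {p64} × {x70, x71} = {(p64,x70), (p64,x71)}
  {p64, p65} × {x70} = {(p64,x70), (p65,x70)}
  {p64, p66} × {x70} = {(p64,x70), (p66,x70)}
  {p65} × {x69, x70} = {(p65,x69), (p65,x70)}
  {p65} × {x70, x71} = {(p65,x70), (p65,x71)}
  {p65, p66} × {x70} = {(p65,x70), (p66,x70)}
  {p66} × {x69, x70} = {(p66,x69), (p66,x70)}
  {p66} × {x70, x71} = {(p66,x70), (p66,x71)}
  {p64} × {x69, x70, x71} = {(p64,x69), (p64,x70), (p64,x71)}
  {p64, p65, p66} × {x70} = {(p64,x70), (p65,x70), (p66,x70)}
  {p65} × {x69, x70, x71} = {(p65,x69), (p65,x70), (p65,x71)}
  {p66} × {x69, x70, x71} = {(p66,x69), (p66,x70), (p66,x71)}
  {p64, p65} × {x69, x70} = {(p64,x69), (p64,x70), (p65,x69), (p65,x70)}
  {p64, p66} × {x69, x70} = {(p64,x69), (p64,x70), (p66,x69), (p66,x70)}
  {p64, p65} × {x70, x71} = {(p64,x70), (p64,x71), (p65,x70), (p65,x71)}
  {p64, p66} × {x70, x71} = {(p64,x70), (p64,x71), (p66,x70), (p66,x71)}
  {p65, p66} × {x69, x70} = {(p65,x69), (p65,x70), (p66,x69), (p66,x70)}
  {p65, p66} × {x70, x71} = {(p65,x70), (p65,x71), (p66,x70), (p66,x71)}
  {p64, p65} × {x69, x70, x71} = {(p64,x69), (p64,x70), (p64,x71), (p65,x69), (p65,x70), (p65,x71)}
  {p64, p66} × {x69, x70, x71} = {(p64,x69), (p64,x70), (p64,x71), (p66,x69), (p66,x70), (p66,x71)}
  {p64, p65, p66} × {x69, x70} = {(p64,x69), (p64,x70), (p65,x69), (p65,x70), (p66,x69), (p66,x70)}
  {p64, p65, p66} × {x70, x71} = {(p64,x70), (p64,x71), (p65,x70), (p65,x71), (p66,x70), (p66,x71)}
  {p65, p66} × {x69, x70, x71} = {(p65,x69), (p65,x70), (p65,x71), (p66,x69), (p66,x70), (p66,x71)}
  {p64, p65, p66} × {x69, x70, x71} = {(p64,x69), (p64,x70), (p64,x71), (p65,x69), (p65,x70), (p65,x71), (p66,x69), (p66,x70), (p66,x71)}
These 29 distinct sets form the basis B.
Close under arbitrary unions to get τ_{X×Y}; counting gives |τ_{X×Y}| = 125.


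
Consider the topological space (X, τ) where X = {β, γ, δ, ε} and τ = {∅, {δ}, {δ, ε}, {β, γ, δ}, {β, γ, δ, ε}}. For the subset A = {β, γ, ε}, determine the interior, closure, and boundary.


int(A) = ∅, cl(A) = {β, γ, ε}, ∂A = {β, γ, ε}.

Closed sets in (X, τ) are complements of opens:
  closed(X, τ) = {∅, {ε}, {β, γ}, {β, γ, ε}, {β, γ, δ, ε}}.
int(A) = ⋃ {U ∈ τ : U ⊆ A}. Opens contained in A: ∅.
Taking the union of these: int(A) = ∅.
cl(A) = ⋂ {C closed : A ⊆ C}. Closed sets containing A: {β, γ, ε}, {β, γ, δ, ε}.
Intersecting these: cl(A) = {β, γ, ε}.
∂A = cl(A) ∖ int(A) = {β, γ, ε} ∖ ∅ = {β, γ, ε}.


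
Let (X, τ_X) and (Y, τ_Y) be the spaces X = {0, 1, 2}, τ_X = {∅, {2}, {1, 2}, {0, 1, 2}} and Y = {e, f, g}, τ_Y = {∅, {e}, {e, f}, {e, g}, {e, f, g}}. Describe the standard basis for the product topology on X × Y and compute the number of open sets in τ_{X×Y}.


Basis B = {∅ × ∅, {2} × {e}, {1, 2} × {e}, {2} × {e, f}, {2} × {e, g}, {0, 1, 2} × {e}, {2} × {e, f, g}, {1, 2} × {e, f}, {1, 2} × {e, g}, {0, 1, 2} × {e, f}, {0, 1, 2} × {e, g}, {1, 2} × {e, f, g}, {0, 1, 2} × {e, f, g}}; |τ_{X×Y}| = 30.

Enumerate products U × V with U ∈ τ_X, V ∈ τ_Y (deduplicated):
  ∅ × ∅ = {} (∅)
  {2} × {e} = {(2,e)}
  {1, 2} × {e} = {(1,e), (2,e)}
  {2} × {e, f} = {(2,e), (2,f)}
  {2} × {e, g} = {(2,e), (2,g)}
  {0, 1, 2} × {e} = {(0,e), (1,e), (2,e)}
  {2} × {e, f, g} = {(2,e), (2,f), (2,g)}
  {1, 2} × {e, f} = {(1,e), (1,f), (2,e), (2,f)}
  {1, 2} × {e, g} = {(1,e), (1,g), (2,e), (2,g)}
  {0, 1, 2} × {e, f} = {(0,e), (0,f), (1,e), (1,f), (2,e), (2,f)}
  {0, 1, 2} × {e, g} = {(0,e), (0,g), (1,e), (1,g), (2,e), (2,g)}
  {1, 2} × {e, f, g} = {(1,e), (1,f), (1,g), (2,e), (2,f), (2,g)}
  {0, 1, 2} × {e, f, g} = {(0,e), (0,f), (0,g), (1,e), (1,f), (1,g), (2,e), (2,f), (2,g)}
These 13 distinct sets form the basis B.
Close under arbitrary unions to get τ_{X×Y}; counting gives |τ_{X×Y}| = 30.


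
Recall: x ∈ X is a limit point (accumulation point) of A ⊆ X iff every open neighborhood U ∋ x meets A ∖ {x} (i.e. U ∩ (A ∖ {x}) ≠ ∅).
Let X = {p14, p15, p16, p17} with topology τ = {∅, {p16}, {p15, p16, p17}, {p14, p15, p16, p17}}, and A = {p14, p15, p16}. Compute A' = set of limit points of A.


A' = {p14, p15, p17}

For each x ∈ X, list the open sets U ∈ τ with x ∈ U, then check whether U ∩ (A ∖ {x}) ≠ ∅ for every such U.
  x = p14: opens ∋ x are {p14, p15, p16, p17}; each meets A ∖ {p14}, so x IS a limit point.
  x = p15: opens ∋ x are {p15, p16, p17}, {p14, p15, p16, p17}; each meets A ∖ {p15}, so x IS a limit point.
  x = p16: open {p16} ∋ x has {p16} ∩ (A ∖ {p16}) = ∅, so x is NOT a limit point.
  x = p17: opens ∋ x are {p15, p16, p17}, {p14, p15, p16, p17}; each meets A ∖ {p17}, so x IS a limit point.
Collecting: A' = {p14, p15, p17}.


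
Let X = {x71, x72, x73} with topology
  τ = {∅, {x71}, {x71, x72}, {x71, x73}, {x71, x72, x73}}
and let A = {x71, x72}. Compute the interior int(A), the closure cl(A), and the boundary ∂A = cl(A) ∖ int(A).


int(A) = {x71, x72}, cl(A) = {x71, x72, x73}, ∂A = {x73}.

Closed sets in (X, τ) are complements of opens:
  closed(X, τ) = {∅, {x72}, {x73}, {x72, x73}, {x71, x72, x73}}.
int(A) = ⋃ {U ∈ τ : U ⊆ A}. Opens contained in A: ∅, {x71}, {x71, x72}.
Taking the union of these: int(A) = {x71, x72}.
cl(A) = ⋂ {C closed : A ⊆ C}. Closed sets containing A: {x71, x72, x73}.
Intersecting these: cl(A) = {x71, x72, x73}.
∂A = cl(A) ∖ int(A) = {x71, x72, x73} ∖ {x71, x72} = {x73}.


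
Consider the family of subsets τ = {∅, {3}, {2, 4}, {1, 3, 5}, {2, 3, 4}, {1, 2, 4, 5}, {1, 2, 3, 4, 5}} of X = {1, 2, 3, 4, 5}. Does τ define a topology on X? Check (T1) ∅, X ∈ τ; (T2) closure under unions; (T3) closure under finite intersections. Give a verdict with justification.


τ is NOT a topology on X.

Axiom (T1): ∅ ∈ τ? Yes; X ∈ τ? Yes.
Axiom (T2/T3): check pairwise unions and intersections of members of τ.
Counterexample for (T3): {1, 3, 5} ∩ {1, 2, 4, 5} = {1, 5} ∉ τ. Therefore τ is NOT a topology.


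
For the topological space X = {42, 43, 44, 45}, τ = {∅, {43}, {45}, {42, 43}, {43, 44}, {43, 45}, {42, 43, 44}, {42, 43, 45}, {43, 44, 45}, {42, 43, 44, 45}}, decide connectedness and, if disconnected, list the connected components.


(X, τ) is disconnected; components = [{45}, {42, 43, 44}].

Find clopen sets (U ∈ τ with X ∖ U ∈ τ):
  U = ∅, X ∖ U = {42, 43, 44, 45} — both open, so U is clopen.
  U = {45}, X ∖ U = {42, 43, 44} — both open, so U is clopen.
  U = {42, 43, 44}, X ∖ U = {45} — both open, so U is clopen.
  U = {42, 43, 44, 45}, X ∖ U = ∅ — both open, so U is clopen.
Nontrivial clopen(s) exist: e.g. {45}. So (X, τ) is disconnected.
Compute connected components by grouping points that agree on all clopens:
  component: {45}
  component: {42, 43, 44}


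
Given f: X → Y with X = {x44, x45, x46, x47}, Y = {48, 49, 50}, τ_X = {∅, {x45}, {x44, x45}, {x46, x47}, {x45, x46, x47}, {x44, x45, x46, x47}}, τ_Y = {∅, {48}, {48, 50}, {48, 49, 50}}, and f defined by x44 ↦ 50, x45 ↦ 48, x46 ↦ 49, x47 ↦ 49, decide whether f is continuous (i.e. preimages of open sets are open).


f IS continuous.

Compute f^{-1}(U) for each U ∈ τ_Y:
  U = ∅: f^{-1}(U) = ∅ ∈ τ_X ✓.
  U = {48}: f^{-1}(U) = {x45} ∈ τ_X ✓.
  U = {48, 50}: f^{-1}(U) = {x44, x45} ∈ τ_X ✓.
  U = {48, 49, 50}: f^{-1}(U) = {x44, x45, x46, x47} ∈ τ_X ✓.
Every preimage lies in τ_X, so f IS continuous.


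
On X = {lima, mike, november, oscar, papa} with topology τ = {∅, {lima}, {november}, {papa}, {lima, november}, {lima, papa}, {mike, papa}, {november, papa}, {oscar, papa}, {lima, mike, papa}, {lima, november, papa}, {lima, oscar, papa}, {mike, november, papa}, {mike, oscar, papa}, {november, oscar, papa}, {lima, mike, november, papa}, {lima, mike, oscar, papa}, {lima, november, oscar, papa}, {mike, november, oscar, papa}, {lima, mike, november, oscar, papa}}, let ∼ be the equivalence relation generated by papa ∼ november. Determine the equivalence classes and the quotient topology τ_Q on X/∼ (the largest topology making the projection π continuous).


X/∼ = {[lima], [mike], [november=papa], [oscar]}; |τ_Q| = 10.

Equivalence classes: [lima], [mike], [november=papa], [oscar].
Quotient map π: X → X/∼ sends lima ↦ [lima], mike ↦ [mike], november ↦ [november=papa], oscar ↦ [oscar], papa ↦ [november=papa].
For each subset V ⊆ X/∼, compute π^{-1}(V) ⊆ X and check whether π^{-1}(V) ∈ τ. V is open in τ_Q iff π^{-1}(V) ∈ τ.
  V = {}: π^{-1}(V) = ∅ ∈ τ ✓.
  V = {[lima]}: π^{-1}(V) = {lima} ∈ τ ✓.
  V = {[mike]}: π^{-1}(V) = {mike} ∉ τ ✗.
  V = {[lima], [mike]}: π^{-1}(V) = {lima, mike} ∉ τ ✗.
  V = {[november=papa]}: π^{-1}(V) = {november, papa} ∈ τ ✓.
  V = {[lima], [november=papa]}: π^{-1}(V) = {lima, november, papa} ∈ τ ✓.
  V = {[mike], [november=papa]}: π^{-1}(V) = {mike, november, papa} ∈ τ ✓.
  V = {[lima], [mike], [november=papa]}: π^{-1}(V) = {lima, mike, november, papa} ∈ τ ✓.
  V = {[oscar]}: π^{-1}(V) = {oscar} ∉ τ ✗.
  V = {[lima], [oscar]}: π^{-1}(V) = {lima, oscar} ∉ τ ✗.
  V = {[mike], [oscar]}: π^{-1}(V) = {mike, oscar} ∉ τ ✗.
  V = {[lima], [mike], [oscar]}: π^{-1}(V) = {lima, mike, oscar} ∉ τ ✗.
  V = {[november=papa], [oscar]}: π^{-1}(V) = {november, oscar, papa} ∈ τ ✓.
  V = {[lima], [november=papa], [oscar]}: π^{-1}(V) = {lima, november, oscar, papa} ∈ τ ✓.
  V = {[mike], [november=papa], [oscar]}: π^{-1}(V) = {mike, november, oscar, papa} ∈ τ ✓.
  V = {[lima], [mike], [november=papa], [oscar]}: π^{-1}(V) = {lima, mike, november, oscar, papa} ∈ τ ✓.
Open sets in the quotient: τ_Q = {{}, {[lima]}, {[november=papa]}, {[lima], [november=papa]}, {[mike], [november=papa]}, {[lima], [mike], [november=papa]}, {[november=papa], [oscar]}, {[lima], [november=papa], [oscar]}, {[mike], [november=papa], [oscar]}, {[lima], [mike], [november=papa], [oscar]}} (10 elements).


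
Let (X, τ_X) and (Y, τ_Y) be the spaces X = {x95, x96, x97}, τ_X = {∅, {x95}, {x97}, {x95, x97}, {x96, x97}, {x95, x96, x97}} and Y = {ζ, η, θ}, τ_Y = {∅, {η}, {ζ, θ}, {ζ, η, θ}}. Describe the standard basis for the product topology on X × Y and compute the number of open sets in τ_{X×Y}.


Basis B = {∅ × ∅, {x95} × {η}, {x97} × {η}, {x95} × {ζ, θ}, {x95, x97} × {η}, {x96, x97} × {η}, {x97} × {ζ, θ}, {x95} × {ζ, η, θ}, {x95, x96, x97} × {η}, {x97} × {ζ, η, θ}, {x95, x97} × {ζ, θ}, {x96, x97} × {ζ, θ}, {x95, x97} × {ζ, η, θ}, {x95, x96, x97} × {ζ, θ}, {x96, x97} × {ζ, η, θ}, {x95, x96, x97} × {ζ, η, θ}}; |τ_{X×Y}| = 36.

Enumerate products U × V with U ∈ τ_X, V ∈ τ_Y (deduplicated):
  ∅ × ∅ = {} (∅)
  {x95} × {η} = {(x95,η)}
  {x97} × {η} = {(x97,η)}
  {x95} × {ζ, θ} = {(x95,ζ), (x95,θ)}
  {x95, x97} × {η} = {(x95,η), (x97,η)}
  {x96, x97} × {η} = {(x96,η), (x97,η)}
  {x97} × {ζ, θ} = {(x97,ζ), (x97,θ)}
  {x95} × {ζ, η, θ} = {(x95,ζ), (x95,η), (x95,θ)}
  {x95, x96, x97} × {η} = {(x95,η), (x96,η), (x97,η)}
  {x97} × {ζ, η, θ} = {(x97,ζ), (x97,η), (x97,θ)}
  {x95, x97} × {ζ, θ} = {(x95,ζ), (x95,θ), (x97,ζ), (x97,θ)}
  {x96, x97} × {ζ, θ} = {(x96,ζ), (x96,θ), (x97,ζ), (x97,θ)}
  {x95, x97} × {ζ, η, θ} = {(x95,ζ), (x95,η), (x95,θ), (x97,ζ), (x97,η), (x97,θ)}
  {x95, x96, x97} × {ζ, θ} = {(x95,ζ), (x95,θ), (x96,ζ), (x96,θ), (x97,ζ), (x97,θ)}
  {x96, x97} × {ζ, η, θ} = {(x96,ζ), (x96,η), (x96,θ), (x97,ζ), (x97,η), (x97,θ)}
  {x95, x96, x97} × {ζ, η, θ} = {(x95,ζ), (x95,η), (x95,θ), (x96,ζ), (x96,η), (x96,θ), (x97,ζ), (x97,η), (x97,θ)}
These 16 distinct sets form the basis B.
Close under arbitrary unions to get τ_{X×Y}; counting gives |τ_{X×Y}| = 36.


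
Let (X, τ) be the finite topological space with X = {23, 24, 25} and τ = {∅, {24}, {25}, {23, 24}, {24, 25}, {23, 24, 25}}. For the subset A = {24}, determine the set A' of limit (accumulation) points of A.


A' = {23}

For each x ∈ X, list the open sets U ∈ τ with x ∈ U, then check whether U ∩ (A ∖ {x}) ≠ ∅ for every such U.
  x = 23: opens ∋ x are {23, 24}, {23, 24, 25}; each meets A ∖ {23}, so x IS a limit point.
  x = 24: open {24} ∋ x has {24} ∩ (A ∖ {24}) = ∅, so x is NOT a limit point.
  x = 25: open {25} ∋ x has {25} ∩ (A ∖ {25}) = ∅, so x is NOT a limit point.
Collecting: A' = {23}.


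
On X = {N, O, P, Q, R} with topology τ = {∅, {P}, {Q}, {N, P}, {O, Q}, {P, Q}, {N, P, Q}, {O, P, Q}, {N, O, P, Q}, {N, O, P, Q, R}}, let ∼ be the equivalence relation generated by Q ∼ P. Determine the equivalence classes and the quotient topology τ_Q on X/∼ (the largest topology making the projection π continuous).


X/∼ = {[N], [O], [P=Q], [R]}; |τ_Q| = 6.

Equivalence classes: [N], [O], [P=Q], [R].
Quotient map π: X → X/∼ sends N ↦ [N], O ↦ [O], P ↦ [P=Q], Q ↦ [P=Q], R ↦ [R].
For each subset V ⊆ X/∼, compute π^{-1}(V) ⊆ X and check whether π^{-1}(V) ∈ τ. V is open in τ_Q iff π^{-1}(V) ∈ τ.
  V = {}: π^{-1}(V) = ∅ ∈ τ ✓.
  V = {[N]}: π^{-1}(V) = {N} ∉ τ ✗.
  V = {[O]}: π^{-1}(V) = {O} ∉ τ ✗.
  V = {[N], [O]}: π^{-1}(V) = {N, O} ∉ τ ✗.
  V = {[P=Q]}: π^{-1}(V) = {P, Q} ∈ τ ✓.
  V = {[N], [P=Q]}: π^{-1}(V) = {N, P, Q} ∈ τ ✓.
  V = {[O], [P=Q]}: π^{-1}(V) = {O, P, Q} ∈ τ ✓.
  V = {[N], [O], [P=Q]}: π^{-1}(V) = {N, O, P, Q} ∈ τ ✓.
  V = {[R]}: π^{-1}(V) = {R} ∉ τ ✗.
  V = {[N], [R]}: π^{-1}(V) = {N, R} ∉ τ ✗.
  V = {[O], [R]}: π^{-1}(V) = {O, R} ∉ τ ✗.
  V = {[N], [O], [R]}: π^{-1}(V) = {N, O, R} ∉ τ ✗.
  V = {[P=Q], [R]}: π^{-1}(V) = {P, Q, R} ∉ τ ✗.
  V = {[N], [P=Q], [R]}: π^{-1}(V) = {N, P, Q, R} ∉ τ ✗.
  V = {[O], [P=Q], [R]}: π^{-1}(V) = {O, P, Q, R} ∉ τ ✗.
  V = {[N], [O], [P=Q], [R]}: π^{-1}(V) = {N, O, P, Q, R} ∈ τ ✓.
Open sets in the quotient: τ_Q = {{}, {[P=Q]}, {[N], [P=Q]}, {[O], [P=Q]}, {[N], [O], [P=Q]}, {[N], [O], [P=Q], [R]}} (6 elements).


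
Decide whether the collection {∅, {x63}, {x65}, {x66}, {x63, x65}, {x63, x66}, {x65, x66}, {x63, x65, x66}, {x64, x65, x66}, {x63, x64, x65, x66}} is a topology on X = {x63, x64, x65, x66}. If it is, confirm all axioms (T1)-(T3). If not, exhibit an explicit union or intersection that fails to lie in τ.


τ IS a topology on X.

Axiom (T1): ∅ ∈ τ? Yes; X ∈ τ? Yes.
Axiom (T2/T3): check pairwise unions and intersections of members of τ.
All pairwise intersections and unions checked — each lies in τ. Therefore τ satisfies (T1), (T2), (T3): it IS a topology on X.


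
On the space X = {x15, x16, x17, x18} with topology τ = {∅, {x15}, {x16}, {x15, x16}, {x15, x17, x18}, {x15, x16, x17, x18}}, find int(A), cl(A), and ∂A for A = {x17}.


int(A) = ∅, cl(A) = {x17, x18}, ∂A = {x17, x18}.

Closed sets in (X, τ) are complements of opens:
  closed(X, τ) = {∅, {x16}, {x17, x18}, {x15, x17, x18}, {x16, x17, x18}, {x15, x16, x17, x18}}.
int(A) = ⋃ {U ∈ τ : U ⊆ A}. Opens contained in A: ∅.
Taking the union of these: int(A) = ∅.
cl(A) = ⋂ {C closed : A ⊆ C}. Closed sets containing A: {x17, x18}, {x15, x17, x18}, {x16, x17, x18}, {x15, x16, x17, x18}.
Intersecting these: cl(A) = {x17, x18}.
∂A = cl(A) ∖ int(A) = {x17, x18} ∖ ∅ = {x17, x18}.


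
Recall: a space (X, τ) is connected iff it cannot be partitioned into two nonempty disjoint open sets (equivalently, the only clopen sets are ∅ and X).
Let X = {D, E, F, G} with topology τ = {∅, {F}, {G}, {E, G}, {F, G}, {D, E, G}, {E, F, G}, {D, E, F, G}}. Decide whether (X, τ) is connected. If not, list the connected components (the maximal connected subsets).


(X, τ) is disconnected; components = [{F}, {D, E, G}].

Find clopen sets (U ∈ τ with X ∖ U ∈ τ):
  U = ∅, X ∖ U = {D, E, F, G} — both open, so U is clopen.
  U = {F}, X ∖ U = {D, E, G} — both open, so U is clopen.
  U = {D, E, G}, X ∖ U = {F} — both open, so U is clopen.
  U = {D, E, F, G}, X ∖ U = ∅ — both open, so U is clopen.
Nontrivial clopen(s) exist: e.g. {F}. So (X, τ) is disconnected.
Compute connected components by grouping points that agree on all clopens:
  component: {F}
  component: {D, E, G}


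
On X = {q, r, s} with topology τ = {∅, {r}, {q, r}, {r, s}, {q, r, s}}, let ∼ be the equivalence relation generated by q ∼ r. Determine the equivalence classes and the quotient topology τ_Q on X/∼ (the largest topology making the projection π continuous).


X/∼ = {[q=r], [s]}; |τ_Q| = 3.

Equivalence classes: [q=r], [s].
Quotient map π: X → X/∼ sends q ↦ [q=r], r ↦ [q=r], s ↦ [s].
For each subset V ⊆ X/∼, compute π^{-1}(V) ⊆ X and check whether π^{-1}(V) ∈ τ. V is open in τ_Q iff π^{-1}(V) ∈ τ.
  V = {}: π^{-1}(V) = ∅ ∈ τ ✓.
  V = {[q=r]}: π^{-1}(V) = {q, r} ∈ τ ✓.
  V = {[s]}: π^{-1}(V) = {s} ∉ τ ✗.
  V = {[q=r], [s]}: π^{-1}(V) = {q, r, s} ∈ τ ✓.
Open sets in the quotient: τ_Q = {{}, {[q=r]}, {[q=r], [s]}} (3 elements).


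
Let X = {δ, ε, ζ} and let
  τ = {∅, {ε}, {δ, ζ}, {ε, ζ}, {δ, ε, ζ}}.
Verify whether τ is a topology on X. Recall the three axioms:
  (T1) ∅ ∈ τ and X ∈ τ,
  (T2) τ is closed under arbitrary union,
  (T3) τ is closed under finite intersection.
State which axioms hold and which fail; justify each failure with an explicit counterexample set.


τ is NOT a topology on X.

Axiom (T1): ∅ ∈ τ? Yes; X ∈ τ? Yes.
Axiom (T2/T3): check pairwise unions and intersections of members of τ.
Counterexample for (T3): {δ, ζ} ∩ {ε, ζ} = {ζ} ∉ τ. Therefore τ is NOT a topology.


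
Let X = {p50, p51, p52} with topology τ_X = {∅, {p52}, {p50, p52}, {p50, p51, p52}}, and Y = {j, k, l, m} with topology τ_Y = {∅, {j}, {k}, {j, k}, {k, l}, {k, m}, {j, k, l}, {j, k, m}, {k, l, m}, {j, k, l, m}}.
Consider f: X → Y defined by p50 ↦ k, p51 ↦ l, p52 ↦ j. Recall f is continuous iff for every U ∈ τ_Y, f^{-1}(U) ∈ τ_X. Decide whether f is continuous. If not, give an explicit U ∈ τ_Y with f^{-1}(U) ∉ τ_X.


f is NOT continuous.

Compute f^{-1}(U) for each U ∈ τ_Y:
  U = ∅: f^{-1}(U) = ∅ ∈ τ_X ✓.
  U = {j}: f^{-1}(U) = {p52} ∈ τ_X ✓.
  U = {k}: f^{-1}(U) = {p50} ∉ τ_X ✗.
  U = {j, k}: f^{-1}(U) = {p50, p52} ∈ τ_X ✓.
  U = {k, l}: f^{-1}(U) = {p50, p51} ∉ τ_X ✗.
  U = {k, m}: f^{-1}(U) = {p50} ∉ τ_X ✗.
  U = {j, k, l}: f^{-1}(U) = {p50, p51, p52} ∈ τ_X ✓.
  U = {j, k, m}: f^{-1}(U) = {p50, p52} ∈ τ_X ✓.
  U = {k, l, m}: f^{-1}(U) = {p50, p51} ∉ τ_X ✗.
  U = {j, k, l, m}: f^{-1}(U) = {p50, p51, p52} ∈ τ_X ✓.
Found U = {k} with f^{-1}(U) = {p50} not in τ_X. Therefore f is NOT continuous.


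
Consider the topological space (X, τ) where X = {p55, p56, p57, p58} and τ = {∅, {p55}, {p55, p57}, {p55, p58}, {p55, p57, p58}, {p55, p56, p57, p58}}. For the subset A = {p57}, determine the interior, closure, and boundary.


int(A) = ∅, cl(A) = {p56, p57}, ∂A = {p56, p57}.

Closed sets in (X, τ) are complements of opens:
  closed(X, τ) = {∅, {p56}, {p56, p57}, {p56, p58}, {p56, p57, p58}, {p55, p56, p57, p58}}.
int(A) = ⋃ {U ∈ τ : U ⊆ A}. Opens contained in A: ∅.
Taking the union of these: int(A) = ∅.
cl(A) = ⋂ {C closed : A ⊆ C}. Closed sets containing A: {p56, p57}, {p56, p57, p58}, {p55, p56, p57, p58}.
Intersecting these: cl(A) = {p56, p57}.
∂A = cl(A) ∖ int(A) = {p56, p57} ∖ ∅ = {p56, p57}.


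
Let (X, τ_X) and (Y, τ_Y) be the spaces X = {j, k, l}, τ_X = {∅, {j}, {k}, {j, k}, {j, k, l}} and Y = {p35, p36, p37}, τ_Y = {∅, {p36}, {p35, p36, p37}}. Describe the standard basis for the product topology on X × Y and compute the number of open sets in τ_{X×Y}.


Basis B = {∅ × ∅, {j} × {p36}, {k} × {p36}, {j, k} × {p36}, {j} × {p35, p36, p37}, {j, k, l} × {p36}, {k} × {p35, p36, p37}, {j, k} × {p35, p36, p37}, {j, k, l} × {p35, p36, p37}}; |τ_{X×Y}| = 14.

Enumerate products U × V with U ∈ τ_X, V ∈ τ_Y (deduplicated):
  ∅ × ∅ = {} (∅)
  {j} × {p36} = {(j,p36)}
  {k} × {p36} = {(k,p36)}
  {j, k} × {p36} = {(j,p36), (k,p36)}
  {j} × {p35, p36, p37} = {(j,p35), (j,p36), (j,p37)}
  {j, k, l} × {p36} = {(j,p36), (k,p36), (l,p36)}
  {k} × {p35, p36, p37} = {(k,p35), (k,p36), (k,p37)}
  {j, k} × {p35, p36, p37} = {(j,p35), (j,p36), (j,p37), (k,p35), (k,p36), (k,p37)}
  {j, k, l} × {p35, p36, p37} = {(j,p35), (j,p36), (j,p37), (k,p35), (k,p36), (k,p37), (l,p35), (l,p36), (l,p37)}
These 9 distinct sets form the basis B.
Close under arbitrary unions to get τ_{X×Y}; counting gives |τ_{X×Y}| = 14.


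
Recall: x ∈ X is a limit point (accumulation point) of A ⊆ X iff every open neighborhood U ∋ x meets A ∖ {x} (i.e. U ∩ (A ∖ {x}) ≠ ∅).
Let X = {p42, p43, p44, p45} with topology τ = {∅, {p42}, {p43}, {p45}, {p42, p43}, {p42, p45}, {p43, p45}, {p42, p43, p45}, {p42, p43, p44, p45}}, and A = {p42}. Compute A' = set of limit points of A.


A' = {p44}

For each x ∈ X, list the open sets U ∈ τ with x ∈ U, then check whether U ∩ (A ∖ {x}) ≠ ∅ for every such U.
  x = p42: open {p42} ∋ x has {p42} ∩ (A ∖ {p42}) = ∅, so x is NOT a limit point.
  x = p43: open {p43} ∋ x has {p43} ∩ (A ∖ {p43}) = ∅, so x is NOT a limit point.
  x = p44: opens ∋ x are {p42, p43, p44, p45}; each meets A ∖ {p44}, so x IS a limit point.
  x = p45: open {p45} ∋ x has {p45} ∩ (A ∖ {p45}) = ∅, so x is NOT a limit point.
Collecting: A' = {p44}.


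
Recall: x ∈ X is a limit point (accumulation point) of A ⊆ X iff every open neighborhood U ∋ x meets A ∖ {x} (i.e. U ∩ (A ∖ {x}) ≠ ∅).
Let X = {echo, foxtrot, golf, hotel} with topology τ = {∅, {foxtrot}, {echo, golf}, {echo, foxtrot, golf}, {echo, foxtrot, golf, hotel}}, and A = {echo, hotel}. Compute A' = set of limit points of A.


A' = {golf, hotel}

For each x ∈ X, list the open sets U ∈ τ with x ∈ U, then check whether U ∩ (A ∖ {x}) ≠ ∅ for every such U.
  x = echo: open {echo, golf} ∋ x has {echo, golf} ∩ (A ∖ {echo}) = ∅, so x is NOT a limit point.
  x = foxtrot: open {foxtrot} ∋ x has {foxtrot} ∩ (A ∖ {foxtrot}) = ∅, so x is NOT a limit point.
  x = golf: opens ∋ x are {echo, golf}, {echo, foxtrot, golf}, {echo, foxtrot, golf, hotel}; each meets A ∖ {golf}, so x IS a limit point.
  x = hotel: opens ∋ x are {echo, foxtrot, golf, hotel}; each meets A ∖ {hotel}, so x IS a limit point.
Collecting: A' = {golf, hotel}.


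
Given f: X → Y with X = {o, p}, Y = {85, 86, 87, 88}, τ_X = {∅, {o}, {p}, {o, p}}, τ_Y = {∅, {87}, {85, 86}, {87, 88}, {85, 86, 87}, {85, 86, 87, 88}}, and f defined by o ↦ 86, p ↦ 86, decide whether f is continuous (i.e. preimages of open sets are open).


f IS continuous.

Compute f^{-1}(U) for each U ∈ τ_Y:
  U = ∅: f^{-1}(U) = ∅ ∈ τ_X ✓.
  U = {87}: f^{-1}(U) = ∅ ∈ τ_X ✓.
  U = {85, 86}: f^{-1}(U) = {o, p} ∈ τ_X ✓.
  U = {87, 88}: f^{-1}(U) = ∅ ∈ τ_X ✓.
  U = {85, 86, 87}: f^{-1}(U) = {o, p} ∈ τ_X ✓.
  U = {85, 86, 87, 88}: f^{-1}(U) = {o, p} ∈ τ_X ✓.
Every preimage lies in τ_X, so f IS continuous.
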